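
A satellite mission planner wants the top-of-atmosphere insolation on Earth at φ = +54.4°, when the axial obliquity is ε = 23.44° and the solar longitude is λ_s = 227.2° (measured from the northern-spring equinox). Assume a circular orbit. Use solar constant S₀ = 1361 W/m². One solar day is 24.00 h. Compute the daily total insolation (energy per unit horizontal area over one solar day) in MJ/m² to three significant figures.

8.81 MJ/m²

Solar declination: sin δ = sin ε · sin λ_s = sin 23.44° × sin 227.2° = -0.29187, so δ = -16.970°.
cos H₀ = −tan(+54.4°) tan(-16.970°) = 0.4262, H₀ = 1.1305 rad.
Bracket: H₀ sin φ sin δ + cos φ cos δ sin H₀ = 1.1305×0.81310×-0.29187 + 0.58212×0.95646×0.90461 = -0.268290 + 0.503664 = 0.235374.
Q̄ = (S₀/π) × [bracket] = (1361/π) × 0.235374 = 101.97 W/m².
Daily total = Q̄ × 24.00 h × 3600 s/h = 101.97 × 24.00 × 3600 / 10⁶ = 8.810 MJ/m².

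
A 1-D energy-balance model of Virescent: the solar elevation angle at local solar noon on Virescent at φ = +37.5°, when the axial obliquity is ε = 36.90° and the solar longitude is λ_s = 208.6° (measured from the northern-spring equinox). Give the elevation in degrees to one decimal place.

Solar declination: sin δ = sin ε · sin λ_s = sin 36.90° × sin 208.6° = -0.28742, so δ = -16.703°.
At local noon the hour angle is zero, so the zenith angle equals |φ − δ| = |+37.5° − (-16.703°)| = 54.203°.
Elevation = 90° − 54.203° = 35.8°.

35.8°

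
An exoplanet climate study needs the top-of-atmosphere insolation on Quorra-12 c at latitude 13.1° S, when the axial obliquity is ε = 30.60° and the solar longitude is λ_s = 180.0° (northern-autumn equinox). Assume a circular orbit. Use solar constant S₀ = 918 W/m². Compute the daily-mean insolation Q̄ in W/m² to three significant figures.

Solar declination: sin δ = sin ε · sin λ_s = sin 30.60° × sin 180.0° = 0.00000, so δ = +0.000°.
cos H₀ = −tan(-13.1°) tan(+0.000°) = 0.0000, H₀ = 1.5708 rad.
Bracket: H₀ sin φ sin δ + cos φ cos δ sin H₀ = 1.5708×-0.22665×0.00000 + 0.97398×1.00000×1.00000 = -0.000000 + 0.973980 = 0.973980.
Q̄ = (S₀/π) × [bracket] = (918/π) × 0.973980 = 284.6 W/m².

Q̄ ≈ 285 W/m²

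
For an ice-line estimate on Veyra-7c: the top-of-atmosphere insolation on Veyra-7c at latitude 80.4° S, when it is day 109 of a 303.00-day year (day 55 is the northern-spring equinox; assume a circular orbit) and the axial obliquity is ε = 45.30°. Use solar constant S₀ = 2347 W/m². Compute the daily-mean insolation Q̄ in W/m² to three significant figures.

Q̄ ≈ 0.00 W/m²

Solar longitude: λ_s = 360° × (109 − 55)/303.00 = 64.158°.
sin δ = sin 45.30° × sin 64.158° = 0.63972, so δ = +39.771°.
cos H₀ = −tan(-80.4°) tan(+39.771°) = 4.9209 ≥ 1 ⇒ polar night, H₀ = 0 and Q̄ = 0.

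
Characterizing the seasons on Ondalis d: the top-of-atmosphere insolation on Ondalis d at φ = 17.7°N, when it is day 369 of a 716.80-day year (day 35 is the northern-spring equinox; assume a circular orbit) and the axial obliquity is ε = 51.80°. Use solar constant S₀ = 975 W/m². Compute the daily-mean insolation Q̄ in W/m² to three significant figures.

Solar longitude: λ_s = 360° × (369 − 35)/716.80 = 167.746°.
sin δ = sin 51.80° × sin 167.746° = 0.16680, so δ = +9.602°.
cos H₀ = −tan(+17.7°) tan(+9.602°) = -0.0540, H₀ = 1.6248 rad.
Bracket: H₀ sin φ sin δ + cos φ cos δ sin H₀ = 1.6248×0.30403×0.16680 + 0.95266×0.98599×0.99854 = 0.082397 + 0.937942 = 1.020339.
Q̄ = (S₀/π) × [bracket] = (975/π) × 1.020339 = 316.7 W/m².

Q̄ ≈ 317 W/m²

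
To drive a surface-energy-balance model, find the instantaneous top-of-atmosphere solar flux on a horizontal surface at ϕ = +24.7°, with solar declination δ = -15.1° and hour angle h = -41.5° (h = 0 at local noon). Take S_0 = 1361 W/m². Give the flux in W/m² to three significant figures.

cos θ_z = sin ϕ sin δ + cos ϕ cos δ cos h = -0.108856 + 0.656939 = 0.548083.
Flux = S_0 · cos θ_z = 1361 × 0.548083 = 745.9 W/m².

746 W/m²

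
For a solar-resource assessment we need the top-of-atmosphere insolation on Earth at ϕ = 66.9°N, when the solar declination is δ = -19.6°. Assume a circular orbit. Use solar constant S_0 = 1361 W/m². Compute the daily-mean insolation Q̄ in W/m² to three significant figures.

Q̄ ≈ 10.2 W/m²

cos h₀ = −tan(+66.9°) tan(-19.600°) = 0.8348, h₀ = 0.5830 rad.
Bracket: h₀ sin ϕ sin δ + cos ϕ cos δ sin h₀ = 0.5830×0.91982×-0.33545 + 0.39234×0.94206×0.55051 = -0.179887 + 0.203473 = 0.023586.
Q̄ = (S_0/π) × [bracket] = (1361/π) × 0.023586 = 10.22 W/m².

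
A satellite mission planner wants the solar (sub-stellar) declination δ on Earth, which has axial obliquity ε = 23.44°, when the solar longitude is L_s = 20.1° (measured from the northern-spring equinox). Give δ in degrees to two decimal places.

δ = +7.86°

sin δ = sin ε · sin L_s = sin 23.44° × sin 20.1° = 0.136704.
δ = arcsin(0.136704) = +7.86°.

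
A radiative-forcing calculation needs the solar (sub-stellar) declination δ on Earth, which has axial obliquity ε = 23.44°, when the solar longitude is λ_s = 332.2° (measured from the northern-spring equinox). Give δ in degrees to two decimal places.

δ = -10.69°

sin δ = sin ε · sin λ_s = sin 23.44° × sin 332.2° = -0.185523.
δ = arcsin(-0.185523) = -10.69°.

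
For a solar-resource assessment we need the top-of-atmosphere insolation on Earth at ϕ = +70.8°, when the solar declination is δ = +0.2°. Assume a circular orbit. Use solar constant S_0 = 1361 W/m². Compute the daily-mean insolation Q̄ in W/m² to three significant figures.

cos h₀ = −tan(+70.8°) tan(+0.200°) = -0.0100, h₀ = 1.5808 rad.
Bracket: h₀ sin ϕ sin δ + cos ϕ cos δ sin h₀ = 1.5808×0.94438×0.00349 + 0.32887×0.99999×0.99995 = 0.005210 + 0.328850 = 0.334060.
Q̄ = (S_0/π) × [bracket] = (1361/π) × 0.334060 = 144.7 W/m².

Q̄ ≈ 145 W/m²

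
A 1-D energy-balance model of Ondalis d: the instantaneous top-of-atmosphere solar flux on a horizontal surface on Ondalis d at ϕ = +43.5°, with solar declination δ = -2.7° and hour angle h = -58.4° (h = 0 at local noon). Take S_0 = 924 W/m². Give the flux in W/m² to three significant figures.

cos θ_z = sin ϕ sin δ + cos ϕ cos δ cos h = -0.032426 + 0.379664 = 0.347238.
Flux = S_0 · cos θ_z = 924 × 0.347238 = 320.8 W/m².

321 W/m²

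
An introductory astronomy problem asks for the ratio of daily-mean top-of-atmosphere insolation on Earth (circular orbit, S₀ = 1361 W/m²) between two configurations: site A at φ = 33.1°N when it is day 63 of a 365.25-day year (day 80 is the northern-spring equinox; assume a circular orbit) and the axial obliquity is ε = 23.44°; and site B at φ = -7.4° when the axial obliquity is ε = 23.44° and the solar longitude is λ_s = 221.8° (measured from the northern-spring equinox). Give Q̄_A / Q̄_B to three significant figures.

— Configuration A (φ=+33.1°):
Solar longitude: λ_s = 360° × (63 − 80)/365.25 = -16.756°, i.e. -16.756° + 360° = 343.244°.
sin δ = sin 23.44° × sin 343.244° = -0.11468, so δ = -6.585°.
cos H₀ = −tan(+33.1°) tan(-6.585°) = 0.0753, H₀ = 1.4955 rad.
Bracket: H₀ sin φ sin δ + cos φ cos δ sin H₀ = 1.4955×0.54610×-0.11468 + 0.83772×0.99340×0.99716 = -0.093658 + 0.829828 = 0.736170.
Q̄ = (S₀/π) × [bracket] = (1361/π) × 0.736170 = 318.92 W/m².
— Configuration B (φ=-7.4°):
Solar declination: sin δ = sin ε · sin λ_s = sin 23.44° × sin 221.8° = -0.26514, so δ = -15.375°.
cos H₀ = −tan(-7.4°) tan(-15.375°) = -0.0357, H₀ = 1.6065 rad.
Bracket: H₀ sin φ sin δ + cos φ cos δ sin H₀ = 1.6065×-0.12880×-0.26514 + 0.99167×0.96421×0.99936 = 0.054862 + 0.955566 = 1.010428.
Q̄ = (S₀/π) × [bracket] = (1361/π) × 1.010428 = 437.74 W/m².
Ratio Q̄_A / Q̄_B = 318.92 / 437.74 = 0.7286.

Q̄_A / Q̄_B ≈ 0.729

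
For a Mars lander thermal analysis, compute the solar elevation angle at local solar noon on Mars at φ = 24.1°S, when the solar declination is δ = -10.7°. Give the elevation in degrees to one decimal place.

At local noon the hour angle is zero, so the zenith angle equals |φ − δ| = |-24.1° − (-10.700°)| = 13.400°.
Elevation = 90° − 13.400° = 76.6°.

76.6°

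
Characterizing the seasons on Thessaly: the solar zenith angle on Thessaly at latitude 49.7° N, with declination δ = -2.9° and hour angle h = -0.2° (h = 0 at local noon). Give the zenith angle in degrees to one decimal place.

cos θ_z = sin ϕ sin δ + cos ϕ cos δ cos h = -0.038586 + 0.645958 = 0.607372.
θ_z = arccos(0.607372) = 52.6°.

θ_z = 52.6°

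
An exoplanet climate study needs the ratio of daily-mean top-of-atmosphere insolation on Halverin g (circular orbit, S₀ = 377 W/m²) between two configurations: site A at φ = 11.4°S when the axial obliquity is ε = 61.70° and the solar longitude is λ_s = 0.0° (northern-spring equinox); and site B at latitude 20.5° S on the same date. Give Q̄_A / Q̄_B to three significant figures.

— Configuration A (φ=-11.4°):
Solar declination: sin δ = sin ε · sin λ_s = sin 61.70° × sin 0.0° = 0.00000, so δ = +0.000°.
cos H₀ = −tan(-11.4°) tan(+0.000°) = 0.0000, H₀ = 1.5708 rad.
Bracket: H₀ sin φ sin δ + cos φ cos δ sin H₀ = 1.5708×-0.19766×0.00000 + 0.98027×1.00000×1.00000 = -0.000000 + 0.980270 = 0.980270.
Q̄ = (S₀/π) × [bracket] = (377/π) × 0.980270 = 117.64 W/m².
— Configuration B (φ=-20.5°):
cos H₀ = −tan(-20.5°) tan(+0.000°) = 0.0000, H₀ = 1.5708 rad.
Bracket: H₀ sin φ sin δ + cos φ cos δ sin H₀ = 1.5708×-0.35021×0.00000 + 0.93667×1.00000×1.00000 = -0.000000 + 0.936670 = 0.936670.
Q̄ = (S₀/π) × [bracket] = (377/π) × 0.936670 = 112.40 W/m².
Ratio Q̄_A / Q̄_B = 117.64 / 112.40 = 1.047.

Q̄_A / Q̄_B ≈ 1.05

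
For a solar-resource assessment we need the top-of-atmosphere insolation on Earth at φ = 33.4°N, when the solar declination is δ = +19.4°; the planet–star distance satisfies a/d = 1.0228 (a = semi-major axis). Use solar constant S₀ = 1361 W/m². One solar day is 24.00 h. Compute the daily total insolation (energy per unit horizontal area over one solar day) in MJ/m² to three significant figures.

cos H₀ = −tan(+33.4°) tan(+19.400°) = -0.2322, H₀ = 1.8051 rad.
Bracket: H₀ sin φ sin δ + cos φ cos δ sin H₀ = 1.8051×0.55048×0.33216 + 0.83485×0.94322×0.97267 = 0.330058 + 0.765926 = 1.095984.
Inverse-square distance factor (a/d)² = 1.0228² = 1.046120.
Q̄ = (S₀/π) × 1.046120 × [bracket] = (1361/π) × 1.046120 × 1.095984 = 496.70 W/m².
Daily total = Q̄ × 24.00 h × 3600 s/h = 496.70 × 24.00 × 3600 / 10⁶ = 42.91 MJ/m².

42.9 MJ/m²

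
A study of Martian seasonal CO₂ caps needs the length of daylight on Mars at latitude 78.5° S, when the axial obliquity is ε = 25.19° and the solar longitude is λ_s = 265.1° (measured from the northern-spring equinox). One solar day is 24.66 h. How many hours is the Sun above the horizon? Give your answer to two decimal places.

24.66 h

Solar declination: sin δ = sin ε · sin λ_s = sin 25.19° × sin 265.1° = -0.42407, so δ = -25.092°.
Sunrise equation: cos H₀ = −tan φ · tan δ = -2.3015 ≤ −1, so the Sun never sets (polar day) and H₀ = π.
Daylight = 2H₀/(2π) × 24.66 h = (3.1416/π) × 24.66 = 24.66 h.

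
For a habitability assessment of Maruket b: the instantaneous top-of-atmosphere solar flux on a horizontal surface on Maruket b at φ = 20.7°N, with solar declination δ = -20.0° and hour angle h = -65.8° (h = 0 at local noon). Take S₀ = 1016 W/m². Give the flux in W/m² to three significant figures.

cos θ_z = sin φ sin δ + cos φ cos δ cos h = -0.120896 + 0.360335 = 0.239439.
Flux = S₀ · cos θ_z = 1016 × 0.239439 = 243.3 W/m².

243 W/m²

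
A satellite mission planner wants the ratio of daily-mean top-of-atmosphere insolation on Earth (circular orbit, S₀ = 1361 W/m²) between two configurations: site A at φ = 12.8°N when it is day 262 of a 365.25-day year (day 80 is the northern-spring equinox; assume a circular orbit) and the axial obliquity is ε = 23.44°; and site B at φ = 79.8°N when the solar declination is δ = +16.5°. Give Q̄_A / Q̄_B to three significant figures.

Q̄_A / Q̄_B ≈ 1.11

— Configuration A (φ=+12.8°):
Solar longitude: λ_s = 360° × (262 − 80)/365.25 = 179.384°.
sin δ = sin 23.44° × sin 179.384° = 0.00428, so δ = +0.245°.
cos H₀ = −tan(+12.8°) tan(+0.245°) = -0.0010, H₀ = 1.5718 rad.
Bracket: H₀ sin φ sin δ + cos φ cos δ sin H₀ = 1.5718×0.22155×0.00428 + 0.97515×0.99999×1.00000 = 0.001490 + 0.975140 = 0.976630.
Q̄ = (S₀/π) × [bracket] = (1361/π) × 0.976630 = 423.10 W/m².
— Configuration B (φ=+79.8°):
cos H₀ = −tan(+79.8°) tan(+16.500°) = -1.6463 ≤ −1 ⇒ polar day, H₀ = π.
Bracket: H₀ sin φ sin δ + cos φ cos δ sin H₀ = 3.1416×0.98420×0.28402 + 0.17708×0.95882×0.00000 = 0.878179 + 0.000000 = 0.878179.
Q̄ = (S₀/π) × [bracket] = (1361/π) × 0.878179 = 380.44 W/m².
Ratio Q̄_A / Q̄_B = 423.10 / 380.44 = 1.112.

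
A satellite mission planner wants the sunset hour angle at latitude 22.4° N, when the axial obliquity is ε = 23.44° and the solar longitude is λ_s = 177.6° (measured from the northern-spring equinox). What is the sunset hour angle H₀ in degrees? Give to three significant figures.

H₀ = 90.4°

Solar declination: sin δ = sin ε · sin λ_s = sin 23.44° × sin 177.6° = 0.01666, so δ = +0.954°.
cos H₀ = −tan φ · tan δ = −tan(+22.4°) × tan(+0.954°) = -0.0069, so H₀ = 1.5777 rad = 90.39°.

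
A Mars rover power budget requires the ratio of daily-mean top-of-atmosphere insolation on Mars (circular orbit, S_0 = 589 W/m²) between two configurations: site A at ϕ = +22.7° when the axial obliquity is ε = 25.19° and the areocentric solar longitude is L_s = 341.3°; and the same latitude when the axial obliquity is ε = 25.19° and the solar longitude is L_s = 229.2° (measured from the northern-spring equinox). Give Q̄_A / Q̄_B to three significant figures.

Q̄_A / Q̄_B ≈ 1.21

— Configuration A (ϕ=+22.7°):
sin δ = sin 25.19° × sin 341.3° = -0.13646, so δ = -7.843°.
cos h₀ = −tan(+22.7°) tan(-7.843°) = 0.0576, h₀ = 1.5131 rad.
Bracket: h₀ sin ϕ sin δ + cos ϕ cos δ sin h₀ = 1.5131×0.38591×-0.13646 + 0.92254×0.99065×0.99834 = -0.079682 + 0.912397 = 0.832715.
Q̄ = (S_0/π) × [bracket] = (589/π) × 0.832715 = 156.12 W/m².
— Configuration B (ϕ=+22.7°):
Solar declination: sin δ = sin ε · sin L_s = sin 25.19° × sin 229.2° = -0.32219, so δ = -18.796°.
cos h₀ = −tan(+22.7°) tan(-18.796°) = 0.1424, h₀ = 1.4279 rad.
Bracket: h₀ sin ϕ sin δ + cos ϕ cos δ sin h₀ = 1.4279×0.38591×-0.32219 + 0.92254×0.94667×0.98981 = -0.177540 + 0.864442 = 0.686902.
Q̄ = (S_0/π) × [bracket] = (589/π) × 0.686902 = 128.78 W/m².
Ratio Q̄_A / Q̄_B = 156.12 / 128.78 = 1.212.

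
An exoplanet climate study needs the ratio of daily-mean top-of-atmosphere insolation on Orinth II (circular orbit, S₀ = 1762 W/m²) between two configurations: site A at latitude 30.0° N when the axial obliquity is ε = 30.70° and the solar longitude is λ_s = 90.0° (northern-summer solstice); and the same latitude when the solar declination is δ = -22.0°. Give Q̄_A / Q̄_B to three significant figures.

Q̄_A / Q̄_B ≈ 2.24

— Configuration A (φ=+30.0°):
Solar declination: sin δ = sin ε · sin λ_s = sin 30.70° × sin 90.0° = 0.51054, so δ = +30.700°.
cos H₀ = −tan(+30.0°) tan(+30.700°) = -0.3428, H₀ = 1.9207 rad.
Bracket: H₀ sin φ sin δ + cos φ cos δ sin H₀ = 1.9207×0.50000×0.51054 + 0.86603×0.85985×0.93941 = 0.490297 + 0.699537 = 1.189834.
Q̄ = (S₀/π) × [bracket] = (1762/π) × 1.189834 = 667.33 W/m².
— Configuration B (φ=+30.0°):
cos H₀ = −tan(+30.0°) tan(-22.000°) = 0.2333, H₀ = 1.3354 rad.
Bracket: H₀ sin φ sin δ + cos φ cos δ sin H₀ = 1.3354×0.50000×-0.37461 + 0.86603×0.92718×0.97241 = -0.250127 + 0.780812 = 0.530685.
Q̄ = (S₀/π) × [bracket] = (1762/π) × 0.530685 = 297.64 W/m².
Ratio Q̄_A / Q̄_B = 667.33 / 297.64 = 2.242.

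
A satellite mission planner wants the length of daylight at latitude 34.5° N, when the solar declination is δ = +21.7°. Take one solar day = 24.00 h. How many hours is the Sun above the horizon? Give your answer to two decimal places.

14.12 h

cos H₀ = −tan φ · tan δ = −tan(+34.5°) × tan(+21.700°) = -0.2735, so H₀ = 1.8478 rad = 105.87°.
Daylight = 2H₀/(2π) × 24.00 h = (1.8478/π) × 24.00 = 14.12 h.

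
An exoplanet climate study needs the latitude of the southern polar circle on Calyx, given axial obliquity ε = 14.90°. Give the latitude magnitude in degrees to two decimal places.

The polar circle is the lowest latitude that experiences at least one full rotation of continuous darkness at the northern-summer solstice; it lies at |φ| = 90° − ε = 90° − 14.90° = 75.10°.

75.10°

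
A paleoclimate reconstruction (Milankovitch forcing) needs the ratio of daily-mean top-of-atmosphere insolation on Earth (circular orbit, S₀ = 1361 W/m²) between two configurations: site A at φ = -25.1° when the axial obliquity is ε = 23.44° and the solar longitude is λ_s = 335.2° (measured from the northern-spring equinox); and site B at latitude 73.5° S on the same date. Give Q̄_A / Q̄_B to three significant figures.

Q̄_A / Q̄_B ≈ 1.74

— Configuration A (φ=-25.1°):
Solar declination: sin δ = sin ε · sin λ_s = sin 23.44° × sin 335.2° = -0.16685, so δ = -9.605°.
cos H₀ = −tan(-25.1°) tan(-9.605°) = -0.0793, H₀ = 1.6502 rad.
Bracket: H₀ sin φ sin δ + cos φ cos δ sin H₀ = 1.6502×-0.42420×-0.16685 + 0.90557×0.98598×0.99685 = 0.116797 + 0.890061 = 1.006858.
Q̄ = (S₀/π) × [bracket] = (1361/π) × 1.006858 = 436.19 W/m².
— Configuration B (φ=-73.5°):
cos H₀ = −tan(-73.5°) tan(-9.605°) = -0.5713, H₀ = 2.1789 rad.
Bracket: H₀ sin φ sin δ + cos φ cos δ sin H₀ = 2.1789×-0.95882×-0.16685 + 0.28402×0.98598×0.82074 = 0.348578 + 0.229838 = 0.578416.
Q̄ = (S₀/π) × [bracket] = (1361/π) × 0.578416 = 250.58 W/m².
Ratio Q̄_A / Q̄_B = 436.19 / 250.58 = 1.741.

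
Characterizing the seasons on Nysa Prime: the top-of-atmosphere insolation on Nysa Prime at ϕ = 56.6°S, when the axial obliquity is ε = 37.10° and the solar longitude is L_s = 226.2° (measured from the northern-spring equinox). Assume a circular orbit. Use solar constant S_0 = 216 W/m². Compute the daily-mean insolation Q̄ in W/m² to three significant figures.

Q̄ ≈ 83.0 W/m²

Solar declination: sin δ = sin ε · sin L_s = sin 37.10° × sin 226.2° = -0.43537, so δ = -25.809°.
cos h₀ = −tan(-56.6°) tan(-25.809°) = -0.7334, h₀ = 2.3942 rad.
Bracket: h₀ sin ϕ sin δ + cos ϕ cos δ sin h₀ = 2.3942×-0.83485×-0.43537 + 0.55048×0.90025×0.67976 = 0.870217 + 0.336868 = 1.207085.
Q̄ = (S_0/π) × [bracket] = (216/π) × 1.207085 = 82.99 W/m².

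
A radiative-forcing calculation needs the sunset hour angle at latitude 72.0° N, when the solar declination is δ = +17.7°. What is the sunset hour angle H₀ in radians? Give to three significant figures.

cos H₀ = −tan φ · tan δ = −tan(+72.0°) × tan(+17.700°) = -0.9822, so H₀ = 2.9527 rad = 169.18°.

H₀ = 2.95 rad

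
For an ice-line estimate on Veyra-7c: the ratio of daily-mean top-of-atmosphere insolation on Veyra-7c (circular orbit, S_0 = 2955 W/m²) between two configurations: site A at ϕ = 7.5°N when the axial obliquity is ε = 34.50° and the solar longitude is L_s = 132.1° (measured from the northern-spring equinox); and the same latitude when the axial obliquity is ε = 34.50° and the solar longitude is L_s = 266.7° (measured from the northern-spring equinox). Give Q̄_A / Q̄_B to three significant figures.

Q̄_A / Q̄_B ≈ 1.40

— Configuration A (ϕ=+7.5°):
Solar declination: sin δ = sin ε · sin L_s = sin 34.50° × sin 132.1° = 0.42026, so δ = +24.851°.
cos h₀ = −tan(+7.5°) tan(+24.851°) = -0.0610, h₀ = 1.6318 rad.
Bracket: h₀ sin ϕ sin δ + cos ϕ cos δ sin h₀ = 1.6318×0.13053×0.42026 + 0.99144×0.90740×0.99814 = 0.089515 + 0.897959 = 0.987474.
Q̄ = (S_0/π) × [bracket] = (2955/π) × 0.987474 = 928.82 W/m².
— Configuration B (ϕ=+7.5°):
Solar declination: sin δ = sin ε · sin L_s = sin 34.50° × sin 266.7° = -0.56547, so δ = -34.435°.
cos h₀ = −tan(+7.5°) tan(-34.435°) = 0.0903, h₀ = 1.4804 rad.
Bracket: h₀ sin ϕ sin δ + cos ϕ cos δ sin h₀ = 1.4804×0.13053×-0.56547 + 0.99144×0.82477×0.99592 = -0.109270 + 0.814374 = 0.705104.
Q̄ = (S_0/π) × [bracket] = (2955/π) × 0.705104 = 663.22 W/m².
Ratio Q̄_A / Q̄_B = 928.82 / 663.22 = 1.400.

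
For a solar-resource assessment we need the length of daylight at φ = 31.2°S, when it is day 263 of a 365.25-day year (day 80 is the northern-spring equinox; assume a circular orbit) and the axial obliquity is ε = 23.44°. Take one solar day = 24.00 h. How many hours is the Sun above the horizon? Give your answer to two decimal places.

Solar longitude: λ_s = 360° × (263 − 80)/365.25 = 180.370°.
sin δ = sin 23.44° × sin 180.370° = -0.00257, so δ = -0.147°.
cos H₀ = −tan φ · tan δ = −tan(-31.2°) × tan(-0.147°) = -0.0016, so H₀ = 1.5724 rad = 90.09°.
Daylight = 2H₀/(2π) × 24.00 h = (1.5724/π) × 24.00 = 12.01 h.

12.01 h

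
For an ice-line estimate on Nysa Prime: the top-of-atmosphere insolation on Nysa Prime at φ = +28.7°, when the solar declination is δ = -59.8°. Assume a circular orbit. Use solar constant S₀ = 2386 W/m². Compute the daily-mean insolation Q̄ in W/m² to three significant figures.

cos H₀ = −tan(+28.7°) tan(-59.800°) = 0.9407, H₀ = 0.3462 rad.
Bracket: H₀ sin φ sin δ + cos φ cos δ sin H₀ = 0.3462×0.48022×-0.86427 + 0.87715×0.50302×0.33932 = -0.143687 + 0.149716 = 0.006029.
Q̄ = (S₀/π) × [bracket] = (2386/π) × 0.006029 = 4.579 W/m².

Q̄ ≈ 4.58 W/m²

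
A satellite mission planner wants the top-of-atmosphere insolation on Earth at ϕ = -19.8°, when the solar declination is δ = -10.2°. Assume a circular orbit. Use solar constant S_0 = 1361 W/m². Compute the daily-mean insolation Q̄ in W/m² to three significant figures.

Q̄ ≈ 443 W/m²

cos h₀ = −tan(-19.8°) tan(-10.200°) = -0.0648, h₀ = 1.6356 rad.
Bracket: h₀ sin ϕ sin δ + cos ϕ cos δ sin h₀ = 1.6356×-0.33874×-0.17708 + 0.94088×0.98420×0.99790 = 0.098110 + 0.924069 = 1.022179.
Q̄ = (S_0/π) × [bracket] = (1361/π) × 1.022179 = 442.8 W/m².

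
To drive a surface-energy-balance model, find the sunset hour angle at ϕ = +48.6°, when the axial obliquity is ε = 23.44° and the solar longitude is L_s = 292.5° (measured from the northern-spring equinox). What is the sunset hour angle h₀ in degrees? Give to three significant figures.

h₀ = 63.4°

Solar declination: sin δ = sin ε · sin L_s = sin 23.44° × sin 292.5° = -0.36751, so δ = -21.562°.
cos h₀ = −tan ϕ · tan δ = −tan(+48.6°) × tan(-21.562°) = 0.4482, so h₀ = 1.1060 rad = 63.37°.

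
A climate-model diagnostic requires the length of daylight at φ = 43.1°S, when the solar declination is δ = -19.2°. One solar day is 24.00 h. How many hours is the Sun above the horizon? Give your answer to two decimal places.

14.54 h

cos H₀ = −tan φ · tan δ = −tan(-43.1°) × tan(-19.200°) = -0.3259, so H₀ = 1.9027 rad = 109.02°.
Daylight = 2H₀/(2π) × 24.00 h = (1.9027/π) × 24.00 = 14.54 h.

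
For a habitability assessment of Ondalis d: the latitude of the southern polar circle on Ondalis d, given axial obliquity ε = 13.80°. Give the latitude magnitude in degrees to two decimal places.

76.20°

The polar circle is the lowest latitude that experiences at least one full rotation of continuous darkness at the northern-summer solstice; it lies at |φ| = 90° − ε = 90° − 13.80° = 76.20°.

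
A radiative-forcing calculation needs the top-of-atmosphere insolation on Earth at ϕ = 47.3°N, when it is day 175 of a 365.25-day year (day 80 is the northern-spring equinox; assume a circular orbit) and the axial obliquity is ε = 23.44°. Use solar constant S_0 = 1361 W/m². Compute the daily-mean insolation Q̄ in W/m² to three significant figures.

Q̄ ≈ 498 W/m²

Solar longitude: L_s = 360° × (175 − 80)/365.25 = 93.634°.
sin δ = sin 23.44° × sin 93.634° = 0.39699, so δ = +23.390°.
cos h₀ = −tan(+47.3°) tan(+23.390°) = -0.4687, h₀ = 2.0586 rad.
Bracket: h₀ sin ϕ sin δ + cos ϕ cos δ sin h₀ = 2.0586×0.73491×0.39699 + 0.67816×0.91782×0.88334 = 0.600601 + 0.549816 = 1.150417.
Q̄ = (S_0/π) × [bracket] = (1361/π) × 1.150417 = 498.4 W/m².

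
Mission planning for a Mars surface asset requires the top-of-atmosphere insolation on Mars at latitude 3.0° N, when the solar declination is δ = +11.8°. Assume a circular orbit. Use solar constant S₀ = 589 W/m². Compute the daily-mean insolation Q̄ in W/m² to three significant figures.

cos H₀ = −tan(+3.0°) tan(+11.800°) = -0.0109, H₀ = 1.5817 rad.
Bracket: H₀ sin φ sin δ + cos φ cos δ sin H₀ = 1.5817×0.05234×0.20450 + 0.99863×0.97887×0.99994 = 0.016930 + 0.977470 = 0.994400.
Q̄ = (S₀/π) × [bracket] = (589/π) × 0.994400 = 186.4 W/m².

Q̄ ≈ 186 W/m²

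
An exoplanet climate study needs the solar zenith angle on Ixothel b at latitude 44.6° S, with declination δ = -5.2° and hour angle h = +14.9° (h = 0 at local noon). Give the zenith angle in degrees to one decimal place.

cos θ_z = sin ϕ sin δ + cos ϕ cos δ cos h = 0.063638 + 0.685253 = 0.748891.
θ_z = arccos(0.748891) = 41.5°.

θ_z = 41.5°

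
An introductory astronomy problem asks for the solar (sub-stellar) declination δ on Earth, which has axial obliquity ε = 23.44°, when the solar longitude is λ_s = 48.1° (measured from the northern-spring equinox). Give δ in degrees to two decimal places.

sin δ = sin ε · sin λ_s = sin 23.44° × sin 48.1° = 0.296079.
δ = arcsin(0.296079) = +17.22°.

δ = +17.22°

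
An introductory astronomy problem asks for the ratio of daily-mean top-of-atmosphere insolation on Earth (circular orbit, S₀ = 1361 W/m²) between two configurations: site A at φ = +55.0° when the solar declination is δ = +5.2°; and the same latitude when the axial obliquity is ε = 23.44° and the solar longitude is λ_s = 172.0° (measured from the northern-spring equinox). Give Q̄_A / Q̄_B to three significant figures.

— Configuration A (φ=+55.0°):
cos H₀ = −tan(+55.0°) tan(+5.200°) = -0.1300, H₀ = 1.7011 rad.
Bracket: H₀ sin φ sin δ + cos φ cos δ sin H₀ = 1.7011×0.81915×0.09063 + 0.57358×0.99588×0.99152 = 0.126289 + 0.566373 = 0.692662.
Q̄ = (S₀/π) × [bracket] = (1361/π) × 0.692662 = 300.07 W/m².
— Configuration B (φ=+55.0°):
Solar declination: sin δ = sin ε · sin λ_s = sin 23.44° × sin 172.0° = 0.05536, so δ = +3.174°.
cos H₀ = −tan(+55.0°) tan(+3.174°) = -0.0792, H₀ = 1.6501 rad.
Bracket: H₀ sin φ sin δ + cos φ cos δ sin H₀ = 1.6501×0.81915×0.05536 + 0.57358×0.99847×0.99686 = 0.074829 + 0.570904 = 0.645733.
Q̄ = (S₀/π) × [bracket] = (1361/π) × 0.645733 = 279.74 W/m².
Ratio Q̄_A / Q̄_B = 300.07 / 279.74 = 1.073.

Q̄_A / Q̄_B ≈ 1.07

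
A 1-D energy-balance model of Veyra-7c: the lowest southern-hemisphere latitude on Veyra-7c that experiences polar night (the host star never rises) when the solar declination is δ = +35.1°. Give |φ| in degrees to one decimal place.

Polar night requires cos H₀ = −tan φ tan δ ≥ 1, i.e. tan φ tan δ ≤ −1.
The boundary is |tan φ| · |tan δ| = 1, so |φ| = 90° − |δ| = 90° − 35.1° = 54.9° in the southern hemisphere.

|φ| = 54.9°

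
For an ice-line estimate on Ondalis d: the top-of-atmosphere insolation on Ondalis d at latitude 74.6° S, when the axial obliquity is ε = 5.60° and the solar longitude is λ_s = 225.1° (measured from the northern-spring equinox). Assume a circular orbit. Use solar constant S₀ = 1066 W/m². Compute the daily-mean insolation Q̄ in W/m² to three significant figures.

Q̄ ≈ 128 W/m²

Solar declination: sin δ = sin ε · sin λ_s = sin 5.60° × sin 225.1° = -0.06912, so δ = -3.964°.
cos H₀ = −tan(-74.6°) tan(-3.964°) = -0.2515, H₀ = 1.8251 rad.
Bracket: H₀ sin φ sin δ + cos φ cos δ sin H₀ = 1.8251×-0.96410×-0.06912 + 0.26556×0.99761×0.96785 = 0.121622 + 0.256408 = 0.378030.
Q̄ = (S₀/π) × [bracket] = (1066/π) × 0.378030 = 128.3 W/m².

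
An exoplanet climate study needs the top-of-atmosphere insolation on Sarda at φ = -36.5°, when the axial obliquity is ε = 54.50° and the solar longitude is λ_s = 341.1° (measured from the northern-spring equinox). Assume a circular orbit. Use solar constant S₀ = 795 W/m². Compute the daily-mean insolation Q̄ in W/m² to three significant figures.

Solar declination: sin δ = sin ε · sin λ_s = sin 54.50° × sin 341.1° = -0.26371, so δ = -15.290°.
cos H₀ = −tan(-36.5°) tan(-15.290°) = -0.2023, H₀ = 1.7745 rad.
Bracket: H₀ sin φ sin δ + cos φ cos δ sin H₀ = 1.7745×-0.59482×-0.26371 + 0.80386×0.96460×0.97933 = 0.278348 + 0.759376 = 1.037724.
Q̄ = (S₀/π) × [bracket] = (795/π) × 1.037724 = 262.6 W/m².

Q̄ ≈ 263 W/m²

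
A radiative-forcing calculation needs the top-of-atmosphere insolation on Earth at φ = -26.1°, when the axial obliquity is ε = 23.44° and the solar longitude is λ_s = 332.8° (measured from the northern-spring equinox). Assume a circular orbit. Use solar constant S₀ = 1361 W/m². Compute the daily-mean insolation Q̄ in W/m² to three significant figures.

Solar declination: sin δ = sin ε · sin λ_s = sin 23.44° × sin 332.8° = -0.18183, so δ = -10.476°.
cos H₀ = −tan(-26.1°) tan(-10.476°) = -0.0906, H₀ = 1.6615 rad.
Bracket: H₀ sin φ sin δ + cos φ cos δ sin H₀ = 1.6615×-0.43994×-0.18183 + 0.89803×0.98333×0.99589 = 0.132911 + 0.879430 = 1.012341.
Q̄ = (S₀/π) × [bracket] = (1361/π) × 1.012341 = 438.6 W/m².

Q̄ ≈ 439 W/m²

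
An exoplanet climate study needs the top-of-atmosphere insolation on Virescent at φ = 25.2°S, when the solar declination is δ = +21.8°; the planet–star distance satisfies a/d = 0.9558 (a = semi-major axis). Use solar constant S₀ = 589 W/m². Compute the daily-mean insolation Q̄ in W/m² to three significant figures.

Q̄ ≈ 104 W/m²

cos H₀ = −tan(-25.2°) tan(+21.800°) = 0.1882, H₀ = 1.3815 rad.
Bracket: H₀ sin φ sin δ + cos φ cos δ sin H₀ = 1.3815×-0.42578×0.37137 + 0.90483×0.92849×0.98213 = -0.218445 + 0.825113 = 0.606668.
Inverse-square distance factor (a/d)² = 0.9558² = 0.913554.
Q̄ = (S₀/π) × 0.913554 × [bracket] = (589/π) × 0.913554 × 0.606668 = 103.9 W/m².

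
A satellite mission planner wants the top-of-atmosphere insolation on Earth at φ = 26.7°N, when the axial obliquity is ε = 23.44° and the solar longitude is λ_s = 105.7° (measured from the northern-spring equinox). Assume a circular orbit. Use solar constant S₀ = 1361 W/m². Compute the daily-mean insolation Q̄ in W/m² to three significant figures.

Solar declination: sin δ = sin ε · sin λ_s = sin 23.44° × sin 105.7° = 0.38295, so δ = +22.516°.
cos H₀ = −tan(+26.7°) tan(+22.516°) = -0.2085, H₀ = 1.7808 rad.
Bracket: H₀ sin φ sin δ + cos φ cos δ sin H₀ = 1.7808×0.44932×0.38295 + 0.89337×0.92377×0.97802 = 0.306417 + 0.807129 = 1.113546.
Q̄ = (S₀/π) × [bracket] = (1361/π) × 1.113546 = 482.4 W/m².

Q̄ ≈ 482 W/m²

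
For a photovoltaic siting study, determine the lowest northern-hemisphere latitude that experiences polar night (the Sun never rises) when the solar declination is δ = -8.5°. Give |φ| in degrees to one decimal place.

Polar night requires cos H₀ = −tan φ tan δ ≥ 1, i.e. tan φ tan δ ≤ −1.
The boundary is |tan φ| · |tan δ| = 1, so |φ| = 90° − |δ| = 90° − 8.5° = 81.5° in the northern hemisphere.

|φ| = 81.5°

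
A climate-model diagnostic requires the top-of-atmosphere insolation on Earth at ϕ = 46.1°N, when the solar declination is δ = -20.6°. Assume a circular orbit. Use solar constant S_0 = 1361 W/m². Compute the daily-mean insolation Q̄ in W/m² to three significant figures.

Q̄ ≈ 130 W/m²

cos h₀ = −tan(+46.1°) tan(-20.600°) = 0.3906, h₀ = 1.1695 rad.
Bracket: h₀ sin ϕ sin δ + cos ϕ cos δ sin h₀ = 1.1695×0.72055×-0.35184 + 0.69340×0.93606×0.92056 = -0.296490 + 0.597502 = 0.301012.
Q̄ = (S_0/π) × [bracket] = (1361/π) × 0.301012 = 130.4 W/m².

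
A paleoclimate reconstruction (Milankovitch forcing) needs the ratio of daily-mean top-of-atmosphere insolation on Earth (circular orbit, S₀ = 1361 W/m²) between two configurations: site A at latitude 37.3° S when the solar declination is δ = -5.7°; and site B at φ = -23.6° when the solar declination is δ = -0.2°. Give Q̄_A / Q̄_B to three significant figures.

— Configuration A (φ=-37.3°):
cos H₀ = −tan(-37.3°) tan(-5.700°) = -0.0760, H₀ = 1.6469 rad.
Bracket: H₀ sin φ sin δ + cos φ cos δ sin H₀ = 1.6469×-0.60599×-0.09932 + 0.79547×0.99506×0.99710 = 0.099122 + 0.789245 = 0.888367.
Q̄ = (S₀/π) × [bracket] = (1361/π) × 0.888367 = 384.86 W/m².
— Configuration B (φ=-23.6°):
cos H₀ = −tan(-23.6°) tan(-0.200°) = -0.0015, H₀ = 1.5723 rad.
Bracket: H₀ sin φ sin δ + cos φ cos δ sin H₀ = 1.5723×-0.40035×-0.00349 + 0.91636×0.99999×1.00000 = 0.002197 + 0.916351 = 0.918548.
Q̄ = (S₀/π) × [bracket] = (1361/π) × 0.918548 = 397.93 W/m².
Ratio Q̄_A / Q̄_B = 384.86 / 397.93 = 0.9672.

Q̄_A / Q̄_B ≈ 0.967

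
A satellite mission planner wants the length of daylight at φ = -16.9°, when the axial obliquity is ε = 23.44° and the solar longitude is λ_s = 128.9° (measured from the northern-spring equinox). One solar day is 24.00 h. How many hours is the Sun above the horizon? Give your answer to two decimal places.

Solar declination: sin δ = sin ε · sin λ_s = sin 23.44° × sin 128.9° = 0.30958, so δ = +18.034°.
cos H₀ = −tan φ · tan δ = −tan(-16.9°) × tan(+18.034°) = 0.0989, so H₀ = 1.4717 rad = 84.32°.
Daylight = 2H₀/(2π) × 24.00 h = (1.4717/π) × 24.00 = 11.24 h.

11.24 h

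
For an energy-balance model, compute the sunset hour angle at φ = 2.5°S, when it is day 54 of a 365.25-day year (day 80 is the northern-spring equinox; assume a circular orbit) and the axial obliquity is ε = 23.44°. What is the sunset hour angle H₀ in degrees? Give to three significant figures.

H₀ = 90.4°

Solar longitude: λ_s = 360° × (54 − 80)/365.25 = -25.626°, i.e. -25.626° + 360° = 334.374°.
sin δ = sin 23.44° × sin 334.374° = -0.17204, so δ = -9.907°.
cos H₀ = −tan φ · tan δ = −tan(-2.5°) × tan(-9.907°) = -0.0076, so H₀ = 1.5784 rad = 90.44°.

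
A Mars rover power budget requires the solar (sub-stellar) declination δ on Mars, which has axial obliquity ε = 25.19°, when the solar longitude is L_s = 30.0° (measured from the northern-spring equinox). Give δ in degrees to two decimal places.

δ = +12.29°

sin δ = sin ε · sin L_s = sin 25.19° × sin 30.0° = 0.212811.
δ = arcsin(0.212811) = +12.29°.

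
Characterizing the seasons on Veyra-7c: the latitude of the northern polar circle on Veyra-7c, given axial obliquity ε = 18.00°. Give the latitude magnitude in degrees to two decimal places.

The polar circle is the lowest latitude that experiences at least one full rotation of continuous daylight at the northern-summer solstice; it lies at |φ| = 90° − ε = 90° − 18.00° = 72.00°.

72.00°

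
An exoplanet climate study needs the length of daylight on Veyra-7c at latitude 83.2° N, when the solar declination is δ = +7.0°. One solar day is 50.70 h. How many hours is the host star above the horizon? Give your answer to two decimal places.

50.70 h

Sunrise equation: cos H₀ = −tan φ · tan δ = -1.0297 ≤ −1, so the host star never sets (polar day) and H₀ = π.
Daylight = 2H₀/(2π) × 50.70 h = (3.1416/π) × 50.70 = 50.70 h.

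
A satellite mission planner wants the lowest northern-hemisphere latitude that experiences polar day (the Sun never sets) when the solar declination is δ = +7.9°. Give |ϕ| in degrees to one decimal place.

Polar day requires cos h₀ = −tan ϕ tan δ ≤ −1, i.e. tan ϕ tan δ ≥ 1.
The boundary is |tan ϕ| · |tan δ| = 1, so |ϕ| = 90° − |δ| = 90° − 7.9° = 82.1° in the northern hemisphere.

|ϕ| = 82.1°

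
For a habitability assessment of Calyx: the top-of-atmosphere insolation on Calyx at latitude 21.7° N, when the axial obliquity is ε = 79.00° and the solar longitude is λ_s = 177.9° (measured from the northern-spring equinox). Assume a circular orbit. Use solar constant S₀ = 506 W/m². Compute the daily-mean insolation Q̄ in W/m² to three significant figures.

Solar declination: sin δ = sin ε · sin λ_s = sin 79.00° × sin 177.9° = 0.03597, so δ = +2.061°.
cos H₀ = −tan(+21.7°) tan(+2.061°) = -0.0143, H₀ = 1.5851 rad.
Bracket: H₀ sin φ sin δ + cos φ cos δ sin H₀ = 1.5851×0.36975×0.03597 + 0.92913×0.99935×0.99990 = 0.021082 + 0.928433 = 0.949515.
Q̄ = (S₀/π) × [bracket] = (506/π) × 0.949515 = 152.9 W/m².

Q̄ ≈ 153 W/m²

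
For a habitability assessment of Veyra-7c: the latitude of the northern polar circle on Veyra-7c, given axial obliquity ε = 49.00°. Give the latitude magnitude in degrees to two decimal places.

The polar circle is the lowest latitude that experiences at least one full rotation of continuous daylight at the northern-summer solstice; it lies at |φ| = 90° − ε = 90° − 49.00° = 41.00°.

41.00°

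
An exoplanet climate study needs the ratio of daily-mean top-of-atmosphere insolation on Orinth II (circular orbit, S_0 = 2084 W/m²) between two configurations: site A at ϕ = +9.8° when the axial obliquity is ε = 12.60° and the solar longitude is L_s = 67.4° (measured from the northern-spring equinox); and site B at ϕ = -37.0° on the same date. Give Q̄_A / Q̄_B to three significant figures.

— Configuration A (ϕ=+9.8°):
Solar declination: sin δ = sin ε · sin L_s = sin 12.60° × sin 67.4° = 0.20139, so δ = +11.618°.
cos h₀ = −tan(+9.8°) tan(+11.618°) = -0.0355, h₀ = 1.6063 rad.
Bracket: h₀ sin ϕ sin δ + cos ϕ cos δ sin h₀ = 1.6063×0.17021×0.20139 + 0.98541×0.97951×0.99937 = 0.055062 + 0.964611 = 1.019673.
Q̄ = (S_0/π) × [bracket] = (2084/π) × 1.019673 = 676.41 W/m².
— Configuration B (ϕ=-37.0°):
cos h₀ = −tan(-37.0°) tan(+11.618°) = 0.1549, h₀ = 1.4152 rad.
Bracket: h₀ sin ϕ sin δ + cos ϕ cos δ sin h₀ = 1.4152×-0.60182×0.20139 + 0.79864×0.97951×0.98792 = -0.171523 + 0.772826 = 0.601303.
Q̄ = (S_0/π) × [bracket] = (2084/π) × 0.601303 = 398.88 W/m².
Ratio Q̄_A / Q̄_B = 676.41 / 398.88 = 1.696.

Q̄_A / Q̄_B ≈ 1.70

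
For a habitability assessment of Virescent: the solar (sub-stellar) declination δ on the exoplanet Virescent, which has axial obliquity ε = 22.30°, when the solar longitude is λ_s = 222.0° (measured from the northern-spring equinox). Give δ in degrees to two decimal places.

δ = -14.71°

sin δ = sin ε · sin λ_s = sin 22.30° × sin 222.0° = -0.253906.
δ = arcsin(-0.253906) = -14.71°.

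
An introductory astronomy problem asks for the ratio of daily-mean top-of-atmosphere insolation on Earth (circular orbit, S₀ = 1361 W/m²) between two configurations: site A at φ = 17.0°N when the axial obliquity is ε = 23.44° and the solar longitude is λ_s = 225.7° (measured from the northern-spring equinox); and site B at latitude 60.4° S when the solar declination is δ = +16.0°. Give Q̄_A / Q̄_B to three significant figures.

Q̄_A / Q̄_B ≈ 4.93

— Configuration A (φ=+17.0°):
Solar declination: sin δ = sin ε · sin λ_s = sin 23.44° × sin 225.7° = -0.28469, so δ = -16.541°.
cos H₀ = −tan(+17.0°) tan(-16.541°) = 0.0908, H₀ = 1.4799 rad.
Bracket: H₀ sin φ sin δ + cos φ cos δ sin H₀ = 1.4799×0.29237×-0.28469 + 0.95630×0.95862×0.99587 = -0.123179 + 0.912942 = 0.789763.
Q̄ = (S₀/π) × [bracket] = (1361/π) × 0.789763 = 342.14 W/m².
— Configuration B (φ=-60.4°):
cos H₀ = −tan(-60.4°) tan(+16.000°) = 0.5048, H₀ = 1.0417 rad.
Bracket: H₀ sin φ sin δ + cos φ cos δ sin H₀ = 1.0417×-0.86949×0.27564 + 0.49394×0.96126×0.86326 = -0.249660 + 0.409880 = 0.160220.
Q̄ = (S₀/π) × [bracket] = (1361/π) × 0.160220 = 69.410 W/m².
Ratio Q̄_A / Q̄_B = 342.14 / 69.410 = 4.929.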